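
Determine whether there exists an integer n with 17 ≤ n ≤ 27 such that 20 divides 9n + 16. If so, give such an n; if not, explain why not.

For n = 17, 18, …, 27 the values of 9n + 16 modulo 20 are 9, 18, 7, 16, 5, 14, 3, 12, 1, 10, 19 respectively.
Since 0 is absent from this list, 20 ∤ 9n + 16 for every n with 17 ≤ n ≤ 27.

No, no such integer n in that range exists.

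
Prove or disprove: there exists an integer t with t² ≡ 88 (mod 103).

Apply Euler's criterion with the prime 103: 88 is a quadratic residue iff 88^51 ≡ 1 (mod 103), and a non-residue iff it is ≡ −1.
Squaring successively (mod 103): 88^2 = 7744 ≡ 19; 88^4 ≡ 19² = 361 ≡ 52; 88^8 ≡ 52² = 2704 ≡ 26; 88^16 ≡ 26² = 676 ≡ 58; 88^32 ≡ 58² = 3364 ≡ 68.
Since 51 = 32 + 16 + 2 + 1, 88^51 ≡ 68 · 58 · 19 · 88; multiplying out mod 103: 68·58 = 3944 ≡ 30, then 30·19 = 570 ≡ 55, then 55·88 = 4840 ≡ 102. Thus 88^51 ≡ 102 ≡ −1 (mod 103).
By Euler's criterion 88 is a quadratic non-residue mod 103: no t satisfies t² ≡ 88 (mod 103).

No, no such integer exists.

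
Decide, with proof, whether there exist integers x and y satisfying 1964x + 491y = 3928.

Since gcd(1964, 491) = 491 and 3928 = 491·8, Bézout's identity guarantees a solution.
Dividing through by 491 reduces the equation to 4x + 1y = 8.
With a unit coefficient on y, (x, y) = (0, 8) is an immediate solution.
Check: 1964·0 + 491·8 = 0 + 3928 = 3928. ✓

x = 0, y = 8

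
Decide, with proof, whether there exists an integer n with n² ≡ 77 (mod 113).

n = 23 works: 23² = 529, and 529 − 77 = 452 = 4·113.

n = 23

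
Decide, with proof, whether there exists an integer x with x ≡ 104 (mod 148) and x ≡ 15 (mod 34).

There is no such integer.

Both moduli are multiples of 2 = gcd(148, 34), so any solution would satisfy x ≡ 104 and x ≡ 15 modulo 2 simultaneously.
But 104 mod 2 = 0 while 15 mod 2 = 1, a contradiction.
Therefore no such x exists.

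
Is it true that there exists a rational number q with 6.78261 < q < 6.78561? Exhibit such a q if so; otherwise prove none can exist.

q = 251/37

Look for a denominator N such that an integer falls strictly between N·6.78261 and N·6.78561. N = 37 works: 37·6.78261 = 250.95657 < 251 < 251.06757 = 37·6.78561.
Dividing back, 6.78261 < 251/37 < 6.78561, and 251/37 is rational.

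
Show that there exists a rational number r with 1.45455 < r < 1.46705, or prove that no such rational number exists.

Look for a denominator N such that an integer falls strictly between N·1.45455 and N·1.46705. N = 13 works: 13·1.45455 = 18.90915 < 19 < 19.07165 = 13·1.46705.
So r = 19/13 works: it is a ratio of integers, and dividing 13·1.45455 < 19 < 13·1.46705 through by 13 gives 1.45455 < 19/13 < 1.46705.

r = 19/13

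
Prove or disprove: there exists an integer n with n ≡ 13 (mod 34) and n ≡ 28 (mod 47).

n = 1203

gcd(34, 47) = 1, so the Chinese Remainder Theorem guarantees exactly one residue class mod 1598 satisfying both.
Write n = 13 + 34t and require 13 + 34t ≡ 28 (mod 47), i.e. 34t ≡ 15 (mod 47).
To invert 34 modulo 47: 47 = 1·34 + 13, 34 = 2·13 + 8, 13 = 1·8 + 5, 8 = 1·5 + 3, 5 = 1·3 + 2, 3 = 1·2 + 1, 2 = 2·1 + 0, and unwinding, 1 = 3 − 1·2 = 3 − (5 − 1·3) = −5 + 2·3 = −5 + 2·(8 − 1·5) = 2·8 − 3·5 = 2·8 − 3·(13 − 1·8) = −3·13 + 5·8 = −3·13 + 5·(34 − 2·13) = 5·34 − 13·13 = 5·34 − 13·(47 − 1·34) = −13·47 + 18·34. Thus 34⁻¹ ≡ 18 (mod 47).
Therefore t ≡ 18·15 = 270 ≡ 35 (mod 47).
With t = 35: n = 13 + 34·35 = 1203.
Verify: 1203 = 35·34 + 13 and 1203 = 25·47 + 28. ✓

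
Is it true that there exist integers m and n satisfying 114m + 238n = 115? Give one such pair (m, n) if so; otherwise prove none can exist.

gcd(114, 238) = 2, so every integer of the form 114m + 238n is a multiple of 2.
But 115 is not a multiple of 2 (it leaves remainder 1).
So the equation is unsolvable over ℤ.

No, no such integers exist.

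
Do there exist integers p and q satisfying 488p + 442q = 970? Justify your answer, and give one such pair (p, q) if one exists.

p = 146, q = -159

gcd(488, 442) = 2, and 2 divides 970, so integer solutions exist.
Dividing through by 2 reduces the equation to 244p + 221q = 485.
Run the Euclidean algorithm on 244 and 221: 244 = 1·221 + 23, 221 = 9·23 + 14, 23 = 1·14 + 9, 14 = 1·9 + 5, 9 = 1·5 + 4, 5 = 1·4 + 1, 4 = 4·1 + 0.
Back-substituting, 1 = 5 − 1·4 = 5 − (9 − 1·5) = −9 + 2·5 = −9 + 2·(14 − 1·9) = 2·14 − 3·9 = 2·14 − 3·(23 − 1·14) = −3·23 + 5·14 = −3·23 + 5·(221 − 9·23) = 5·221 − 48·23 = 5·221 − 48·(244 − 1·221) = −48·244 + 53·221; that is, 244·(-48) + 221·53 = 1.
Multiplying through by 485: p = (-48)·485 = -23280, q = 53·485 = 25705 is a solution.
The general solution is p = -23280 + 221k, q = 25705 − 244k; taking k = 106 gives the smaller pair p = 146, q = -159.
Check: 488·146 + 442·(-159) = 71248 − 70278 = 970. ✓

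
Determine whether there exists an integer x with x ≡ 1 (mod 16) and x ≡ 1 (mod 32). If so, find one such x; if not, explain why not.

x = 1

Here gcd(16, 32) = 16, and both 1 and 1 leave remainder 1 mod 16, so the system is consistent.
The smallest candidate x = 1 works directly: 1 ≡ 1 (mod 32).
Verify: 1 = 0·16 + 1 and 1 = 0·32 + 1. ✓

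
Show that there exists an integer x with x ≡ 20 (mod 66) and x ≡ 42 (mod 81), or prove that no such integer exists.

No, no such integer exists.

gcd(66, 81) = 3. If x ≡ 20 (mod 66) and x ≡ 42 (mod 81), then x ≡ 20 (mod 3) and x ≡ 42 (mod 3).
However 20 ≡ 2 and 42 ≡ 0 (mod 3), and 2 ≠ 0.
So no integer satisfies both congruences.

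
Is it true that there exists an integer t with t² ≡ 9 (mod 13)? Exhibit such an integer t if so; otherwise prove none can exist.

Take t = 3. Then 3² = 9, and since 0 ≤ 9 < 13 this is already reduced: 3² ≡ 9 (mod 13).

t = 3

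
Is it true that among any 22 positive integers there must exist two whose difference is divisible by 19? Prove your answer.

Partition the integers by their residue mod 19; there are 19 classes.
Placing 22 integers into 19 classes, some class receives at least two — say a and b.
Then a ≡ b (mod 19), i.e. 19 ∣ (a − b).

Yes.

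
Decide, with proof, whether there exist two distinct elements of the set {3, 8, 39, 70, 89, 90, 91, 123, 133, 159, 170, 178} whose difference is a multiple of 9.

3 mod 9 = 3 and 39 mod 9 = 3, so 39 − 3 = 36 = 4·9.

The pair (3, 39) works.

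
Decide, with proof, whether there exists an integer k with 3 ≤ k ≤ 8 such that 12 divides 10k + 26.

Try k = 7: 10·7 + 26 = 96 = 8·12, which is divisible by 12.

k = 7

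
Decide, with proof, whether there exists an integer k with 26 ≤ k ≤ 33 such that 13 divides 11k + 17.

k = 28

Scanning upward from k = 26 gives 303, 314, none divisible by 13. Try k = 28: 11·28 + 17 = 325 = 25·13, which is divisible by 13.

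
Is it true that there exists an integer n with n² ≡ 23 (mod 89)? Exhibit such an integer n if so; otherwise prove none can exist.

No such integer exists.

Apply Euler's criterion with the prime 89: 23 is a quadratic residue iff 23^44 ≡ 1 (mod 89), and a non-residue iff it is ≡ −1.
Squaring successively (mod 89): 23^2 = 529 ≡ 84; 23^4 ≡ 84² = 7056 ≡ 25; 23^8 ≡ 25² = 625 ≡ 2; 23^16 ≡ 2² = 4 ≡ 4; 23^32 ≡ 4² = 16 ≡ 16.
Since 44 = 32 + 8 + 4, 23^44 ≡ 16 · 2 · 25; multiplying out mod 89: 16·2 = 32 ≡ 32, then 32·25 = 800 ≡ 88. Thus 23^44 ≡ 88 ≡ −1 (mod 89).
The value −1 means 23 is a non-residue modulo 89, so n² ≡ 23 (mod 89) is impossible.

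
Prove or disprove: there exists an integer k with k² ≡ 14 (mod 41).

41 is prime, so by Euler's criterion 14 is a square mod 41 iff 14^((41−1)/2) = 14^20 ≡ 1 (mod 41).
Repeated squaring mod 41: 14^2 = 196 ≡ 32; 14^4 ≡ 32² = 1024 ≡ 40; 14^8 ≡ 40² = 1600 ≡ 1; 14^16 ≡ 1² = 1 ≡ 1.
Since 20 = 16 + 4, 14^20 ≡ 1 · 40; multiplying out mod 41: 1·40 = 40 ≡ 40. Thus 14^20 ≡ 40 ≡ −1 (mod 41).
By Euler's criterion 14 is a quadratic non-residue mod 41: no k satisfies k² ≡ 14 (mod 41).

There is no such integer.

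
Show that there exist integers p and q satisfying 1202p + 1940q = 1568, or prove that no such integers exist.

p = 174, q = -107

gcd(1202, 1940) = 2, and 2 divides 1568, so integer solutions exist.
Dividing through by 2 reduces the equation to 601p + 970q = 784.
Dividing repeatedly: 970 = 1·601 + 369, 601 = 1·369 + 232, 369 = 1·232 + 137, 232 = 1·137 + 95, 137 = 1·95 + 42, 95 = 2·42 + 11, 42 = 3·11 + 9, 11 = 1·9 + 2, 9 = 4·2 + 1, 2 = 2·1 + 0.
Back-substituting, 1 = 9 − 4·2 = 9 − 4·(11 − 1·9) = −4·11 + 5·9 = −4·11 + 5·(42 − 3·11) = 5·42 − 19·11 = 5·42 − 19·(95 − 2·42) = −19·95 + 43·42 = −19·95 + 43·(137 − 1·95) = 43·137 − 62·95 = 43·137 − 62·(232 − 1·137) = −62·232 + 105·137 = −62·232 + 105·(369 − 1·232) = 105·369 − 167·232 = 105·369 − 167·(601 − 1·369) = −167·601 + 272·369 = −167·601 + 272·(970 − 1·601) = 272·970 − 439·601; that is, 601·(-439) + 970·272 = 1.
Times 784: 601·(-344176) + 970·213248 = 784, so (-344176, 213248) solves it.
Adding 355·970 to p and subtracting 355·601 from q gives the tidier solution (174, -107).
Indeed 1202·174 + 1940·(-107) = 209148 − 207580 = 1568.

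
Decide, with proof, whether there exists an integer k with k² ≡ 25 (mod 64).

Take k = 5. Then 5² = 25, and since 0 ≤ 25 < 64 this is already reduced: 5² ≡ 25 (mod 64).

k = 5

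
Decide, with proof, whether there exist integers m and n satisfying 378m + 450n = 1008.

m = 11, n = -7

Since gcd(378, 450) = 18 and 1008 = 18·56, Bézout's identity guarantees a solution.
Dividing through by 18 reduces the equation to 21m + 25n = 56.
Dividing repeatedly: 25 = 1·21 + 4, 21 = 5·4 + 1, 4 = 4·1 + 0.
Working back up the chain: 1 = 21 − 5·4 = 21 − 5·(25 − 1·21) = −5·25 + 6·21. So 21·6 + 25·(-5) = 1.
Multiplying through by 56: m = 6·56 = 336, n = (-5)·56 = -280 is a solution.
Subtracting 13·25 from m and adding 13·21 to n gives the tidier solution (11, -7).
Check: 378·11 + 450·(-7) = 4158 − 3150 = 1008. ✓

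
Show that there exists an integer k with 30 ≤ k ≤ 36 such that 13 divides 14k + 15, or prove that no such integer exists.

For k = 30, 31, …, 36 the values of 14k + 15 modulo 13 are 6, 7, 8, 9, 10, 11, 12 respectively.
Since 0 is absent from this list, 13 ∤ 14k + 15 for every k with 30 ≤ k ≤ 36.

There is no such integer k in that range.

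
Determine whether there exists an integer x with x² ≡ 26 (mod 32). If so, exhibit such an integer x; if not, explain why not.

No such integer exists.

Reduce modulo 4, which divides 32: we would need x² ≡ 2 (mod 4).
Squares mod 4 repeat after x = 2 (as (−x)² = x²); for x = 0..2 they are 0, 1, 0.
The set of squares mod 4 is therefore {0, 1}, which does not contain 2.
Therefore x² ≡ 26 (mod 32) has no solution.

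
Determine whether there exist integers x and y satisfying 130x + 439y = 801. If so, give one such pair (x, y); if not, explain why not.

x = 381, y = -111

130 and 439 are coprime, so 130x + 439y ranges over all of ℤ.
Dividing repeatedly: 439 = 3·130 + 49, 130 = 2·49 + 32, 49 = 1·32 + 17, 32 = 1·17 + 15, 17 = 1·15 + 2, 15 = 7·2 + 1, 2 = 2·1 + 0.
Back-substituting, 1 = 15 − 7·2 = 15 − 7·(17 − 1·15) = −7·17 + 8·15 = −7·17 + 8·(32 − 1·17) = 8·32 − 15·17 = 8·32 − 15·(49 − 1·32) = −15·49 + 23·32 = −15·49 + 23·(130 − 2·49) = 23·130 − 61·49 = 23·130 − 61·(439 − 3·130) = −61·439 + 206·130; that is, 130·206 + 439·(-61) = 1.
Times 801: 130·165006 + 439·(-48861) = 801, so (165006, -48861) solves it.
Shifting by a multiple of (439, −130) keeps it a solution: x = 165006 − 375·439 = 381, y = -48861 + 375·130 = -111.
Check: 130·381 + 439·(-111) = 49530 − 48729 = 801. ✓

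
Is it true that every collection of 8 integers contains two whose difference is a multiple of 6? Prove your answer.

Yes, this is always true.

There are exactly 6 possible remainders on division by 6.
Placing 8 integers into 6 classes, some class receives at least two — say a and b.
Equal remainders mean a − b ≡ 0 (mod 6), so 6 divides their difference.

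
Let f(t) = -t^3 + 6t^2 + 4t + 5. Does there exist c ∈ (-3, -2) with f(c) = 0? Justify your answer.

f(-3) = 74 and f(-2) = 29, both positive, so a sign-change argument is unavailable; we show f keeps this sign on the whole interval.
Substitute t = -2 − u, where 0 < u < 1 on the interval. Expanding, f(-2 − u) = u^3 + 12u^2 + 32u + 29.
All 4 nonzero coefficients of this polynomial in u are positive; hence for u > 0 the value is a sum of positive terms (the constant 29 among them).
So f is strictly positive on (-3, -2); no root exists in the interval.

No.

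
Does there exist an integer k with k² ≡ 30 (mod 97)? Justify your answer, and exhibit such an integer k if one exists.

97 is prime, so by Euler's criterion 30 is a square mod 97 iff 30^((97−1)/2) = 30^48 ≡ 1 (mod 97).
Squaring successively (mod 97): 30^2 = 900 ≡ 27; 30^4 ≡ 27² = 729 ≡ 50; 30^8 ≡ 50² = 2500 ≡ 75; 30^16 ≡ 75² = 5625 ≡ 96; 30^32 ≡ 96² = 9216 ≡ 1.
Since 48 = 32 + 16, 30^48 ≡ 1 · 96; multiplying out mod 97: 1·96 = 96 ≡ 96. Thus 30^48 ≡ 96 ≡ −1 (mod 97).
The value −1 means 30 is a non-residue modulo 97, so k² ≡ 30 (mod 97) is impossible.

No, no such integer exists.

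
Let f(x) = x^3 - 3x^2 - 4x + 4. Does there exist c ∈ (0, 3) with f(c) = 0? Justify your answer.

Such a root exists.

f(0) = 4 and f(3) = -8, which have opposite signs.
Since f is a polynomial it is continuous on [0, 3].
The Intermediate Value Theorem then guarantees some c ∈ (0, 3) with f(c) = 0.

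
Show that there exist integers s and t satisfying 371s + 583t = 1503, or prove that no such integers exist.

No such integers exist.

gcd(371, 583) = 53, so every integer of the form 371s + 583t is a multiple of 53.
But 1503 is not a multiple of 53 (it leaves remainder 19).
Hence no integers s, t satisfy the equation.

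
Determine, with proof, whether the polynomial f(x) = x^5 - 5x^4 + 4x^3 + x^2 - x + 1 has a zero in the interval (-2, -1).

The endpoint values f(-2) = -137 and f(-1) = -7 are both negative. Claim: f(x) < 0 for every x in (-2, -1).
Substitute x = -1 − u, where 0 < u < 1 on the interval. Expanding, f(-1 − u) = -u^5 - 10u^4 - 34u^3 - 51u^2 - 34u - 7.
All 6 nonzero coefficients of this polynomial in u are negative; hence for u > 0 the value is a sum of negative terms (the constant -7 among them).
So f is strictly negative on (-2, -1); no root exists in the interval.

No such root exists.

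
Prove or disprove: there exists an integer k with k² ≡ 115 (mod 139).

There is no such integer.

Apply Euler's criterion with the prime 139: 115 is a quadratic residue iff 115^69 ≡ 1 (mod 139), and a non-residue iff it is ≡ −1.
Squaring successively (mod 139): 115^2 = 13225 ≡ 20; 115^4 ≡ 20² = 400 ≡ 122; 115^8 ≡ 122² = 14884 ≡ 11; 115^16 ≡ 11² = 121 ≡ 121; 115^32 ≡ 121² = 14641 ≡ 46; 115^64 ≡ 46² = 2116 ≡ 31.
Since 69 = 64 + 4 + 1, 115^69 ≡ 31 · 122 · 115; multiplying out mod 139: 31·122 = 3782 ≡ 29, then 29·115 = 3335 ≡ 138. Thus 115^69 ≡ 138 ≡ −1 (mod 139).
By Euler's criterion 115 is a quadratic non-residue mod 139: no k satisfies k² ≡ 115 (mod 139).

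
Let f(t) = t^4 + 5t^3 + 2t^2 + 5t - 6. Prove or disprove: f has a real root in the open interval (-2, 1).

Yes, f has a root in the interval.

f(-2) = -32 and f(1) = 7, which have opposite signs.
f is continuous everywhere (it is a polynomial), in particular on [-2, 1].
By the Intermediate Value Theorem f must vanish at some point of (-2, 1).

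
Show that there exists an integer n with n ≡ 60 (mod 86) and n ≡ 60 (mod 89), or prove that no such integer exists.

The moduli 86 and 89 are coprime, so by the Chinese Remainder Theorem a unique solution modulo 7654 exists.
Any solution of the first congruence is n = 60 + 86t; substituting into the second, 86t ≡ 60 − 60 ≡ 0 (mod 89).
t = 0 satisfies this.
Taking t = 0 gives n = 60 + 86·0 = 60.
Check: 60 mod 86 = 60, 60 mod 89 = 60. ✓

n = 60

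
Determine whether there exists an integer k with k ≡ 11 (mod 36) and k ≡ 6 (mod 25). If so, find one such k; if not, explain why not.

Since 36 and 25 share no common factor, CRT says the pair of congruences has a solution (unique mod 900).
Any solution of the first congruence is k = 11 + 36t; substituting into the second, 36t ≡ 6 − 11 ≡ 20 (mod 25).
36 ≡ 11 (mod 25), so this reads 11t ≡ 20 (mod 25). To invert 11 modulo 25: 25 = 2·11 + 3, 11 = 3·3 + 2, 3 = 1·2 + 1, 2 = 2·1 + 0, and unwinding, 1 = 3 − 1·2 = 3 − (11 − 3·3) = −11 + 4·3 = −11 + 4·(25 − 2·11) = 4·25 − 9·11. Thus 11⁻¹ ≡ -9 ≡ 16 (mod 25).
Multiplying by 16: t ≡ 16·20 = 320 ≡ 20 (mod 25).
Taking t = 20 gives k = 11 + 36·20 = 731.
Indeed 731 ≡ 11 (mod 36) and 731 ≡ 6 (mod 25).

k = 731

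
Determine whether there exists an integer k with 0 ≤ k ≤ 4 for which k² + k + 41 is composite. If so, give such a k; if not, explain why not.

No such integer k in that range exists.

The values for k = 0, 1, …, 4 are 41, 43, 47, 53, 61, and each of these is prime.
So no value in the range makes the expression composite.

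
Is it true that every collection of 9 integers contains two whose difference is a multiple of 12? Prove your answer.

No; for instance {39, 40, 41, 42, 43, 44, 45, 46, 47} is a counterexample.

Take the 9 consecutive integers 39, 40, …, 47: their residues mod 12 are all distinct because 9 ≤ 12.
Any two of them differ by at most 8 < 12 and by at least 1, so no difference is a multiple of 12.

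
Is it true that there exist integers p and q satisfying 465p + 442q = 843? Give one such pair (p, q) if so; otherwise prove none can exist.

p = 421, q = -441

465 and 442 are coprime, so 465p + 442q ranges over all of ℤ.
Dividing repeatedly: 465 = 1·442 + 23, 442 = 19·23 + 5, 23 = 4·5 + 3, 5 = 1·3 + 2, 3 = 1·2 + 1, 2 = 2·1 + 0.
Working back up the chain: 1 = 3 − 1·2 = 3 − (5 − 1·3) = −5 + 2·3 = −5 + 2·(23 − 4·5) = 2·23 − 9·5 = 2·23 − 9·(442 − 19·23) = −9·442 + 173·23 = −9·442 + 173·(465 − 1·442) = 173·465 − 182·442. So 465·173 + 442·(-182) = 1.
Scaling by 843 gives the particular solution (p, q) = (145839, -153426).
Shifting by a multiple of (442, −465) keeps it a solution: p = 145839 − 329·442 = 421, q = -153426 + 329·465 = -441.
Indeed 465·421 + 442·(-441) = 195765 − 194922 = 843.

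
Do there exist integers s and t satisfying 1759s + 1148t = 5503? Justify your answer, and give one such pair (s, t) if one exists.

Since gcd(1759, 1148) = 1, every integer is an integer combination of 1759 and 1148.
Dividing repeatedly: 1759 = 1·1148 + 611, 1148 = 1·611 + 537, 611 = 1·537 + 74, 537 = 7·74 + 19, 74 = 3·19 + 17, 19 = 1·17 + 2, 17 = 8·2 + 1, 2 = 2·1 + 0.
Working back up the chain: 1 = 17 − 8·2 = 17 − 8·(19 − 1·17) = −8·19 + 9·17 = −8·19 + 9·(74 − 3·19) = 9·74 − 35·19 = 9·74 − 35·(537 − 7·74) = −35·537 + 254·74 = −35·537 + 254·(611 − 1·537) = 254·611 − 289·537 = 254·611 − 289·(1148 − 1·611) = −289·1148 + 543·611 = −289·1148 + 543·(1759 − 1·1148) = 543·1759 − 832·1148. So 1759·543 + 1148·(-832) = 1.
Multiplying through by 5503: s = 543·5503 = 2988129, t = (-832)·5503 = -4578496 is a solution.
Subtracting 2602·1148 from s and adding 2602·1759 to t gives the tidier solution (1033, -1578).
Indeed 1759·1033 + 1148·(-1578) = 1817047 − 1811544 = 5503.

s = 1033, t = -1578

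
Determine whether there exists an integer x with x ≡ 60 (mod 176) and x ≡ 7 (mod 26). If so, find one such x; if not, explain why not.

Both moduli are multiples of 2 = gcd(176, 26), so any solution would satisfy x ≡ 60 and x ≡ 7 modulo 2 simultaneously.
However 60 ≡ 0 and 7 ≡ 1 (mod 2), and 0 ≠ 1.
So no integer satisfies both congruences.

No such integer exists.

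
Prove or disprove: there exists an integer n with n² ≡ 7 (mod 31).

n = 21

n = 21 works: 21² = 441, and 441 − 7 = 434 = 14·31.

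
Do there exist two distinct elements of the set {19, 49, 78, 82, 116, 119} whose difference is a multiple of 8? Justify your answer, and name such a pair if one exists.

Residues mod 8: 19↦3, 49↦1, 78↦6, 82↦2, 116↦4, 119↦7.
No residue repeats among the 6 elements, so no pair has difference ≡ 0 (mod 8).

No such pair exists.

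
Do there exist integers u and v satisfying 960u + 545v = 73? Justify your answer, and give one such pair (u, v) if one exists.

Both 960 and 545 are divisible by gcd(960, 545) = 5, hence so is any combination 960u + 545v.
But 73 is not a multiple of 5 (it leaves remainder 3).
Hence no integers u, v satisfy the equation.

No such integers exist.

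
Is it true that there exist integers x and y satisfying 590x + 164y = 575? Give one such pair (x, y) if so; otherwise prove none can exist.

Any value of 590x + 164y is a multiple of gcd(590, 164) = 2.
But 575 is not a multiple of 2 (it leaves remainder 1).
So the equation is unsolvable over ℤ.

There are no such integers.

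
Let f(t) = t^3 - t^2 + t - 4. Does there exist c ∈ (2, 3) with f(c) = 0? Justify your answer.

No such root exists.

Evaluate at the endpoints: f(2) = 2, f(3) = 17 — same sign (positive).
f'(t) = 3t^2 - 2t + 1 has discriminant (-2)² − 4·3·1 = -8 < 0, so f' has no real roots and is positive for every real t.
So f is strictly increasing; between 2 and 3 its values lie between f(2) = 2 and f(3) = 17, all positive. Therefore f has no root in (2, 3).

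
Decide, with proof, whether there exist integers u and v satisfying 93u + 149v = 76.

Since gcd(93, 149) = 1, every integer is an integer combination of 93 and 149.
Dividing repeatedly: 149 = 1·93 + 56, 93 = 1·56 + 37, 56 = 1·37 + 19, 37 = 1·19 + 18, 19 = 1·18 + 1, 18 = 18·1 + 0.
Working back up the chain: 1 = 19 − 1·18 = 19 − (37 − 1·19) = −37 + 2·19 = −37 + 2·(56 − 1·37) = 2·56 − 3·37 = 2·56 − 3·(93 − 1·56) = −3·93 + 5·56 = −3·93 + 5·(149 − 1·93) = 5·149 − 8·93. So 93·(-8) + 149·5 = 1.
Scaling by 76 gives the particular solution (u, v) = (-608, 380).
Adding 5·149 to u and subtracting 5·93 from v gives the tidier solution (137, -85).
Check: 93·137 + 149·(-85) = 12741 − 12665 = 76. ✓

u = 137, v = -85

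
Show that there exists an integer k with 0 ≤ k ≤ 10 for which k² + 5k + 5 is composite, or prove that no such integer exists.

At k = 5: 5² + 5·5 + 5 = 55 = 5·11, which is composite.

k = 5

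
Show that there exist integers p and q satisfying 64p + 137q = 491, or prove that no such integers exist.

Since gcd(64, 137) = 1, every integer is an integer combination of 64 and 137.
Euclidean algorithm: 137 = 2·64 + 9, 64 = 7·9 + 1, 9 = 9·1 + 0.
Unwinding: 1 = 64 − 7·9 = 64 − 7·(137 − 2·64) = −7·137 + 15·64, i.e. 64·15 + 137·(-7) = 1.
Times 491: 64·7365 + 137·(-3437) = 491, so (7365, -3437) solves it.
Shifting by a multiple of (137, −64) keeps it a solution: p = 7365 − 53·137 = 104, q = -3437 + 53·64 = -45.
Check: 64·104 + 137·(-45) = 6656 − 6165 = 491. ✓

p = 104, q = -45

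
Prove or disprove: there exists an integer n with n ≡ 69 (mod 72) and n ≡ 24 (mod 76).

There is no such integer.

gcd(72, 76) = 4. If n ≡ 69 (mod 72) and n ≡ 24 (mod 76), then n ≡ 69 (mod 4) and n ≡ 24 (mod 4).
But 69 mod 4 = 1 while 24 mod 4 = 0, a contradiction.
Hence the system has no solution.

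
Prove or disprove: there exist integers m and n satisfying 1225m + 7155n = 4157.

gcd(1225, 7155) = 5, so every integer of the form 1225m + 7155n is a multiple of 5.
But 4157 is not a multiple of 5 (it leaves remainder 2).
So the equation is unsolvable over ℤ.

No such integers exist.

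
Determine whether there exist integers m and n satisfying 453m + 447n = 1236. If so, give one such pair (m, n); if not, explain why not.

m = 57, n = -55

Since gcd(453, 447) = 3 and 1236 = 3·412, Bézout's identity guarantees a solution.
Dividing through by 3 reduces the equation to 151m + 149n = 412.
Dividing repeatedly: 151 = 1·149 + 2, 149 = 74·2 + 1, 2 = 2·1 + 0.
Working back up the chain: 1 = 149 − 74·2 = 149 − 74·(151 − 1·149) = −74·151 + 75·149. So 151·(-74) + 149·75 = 1.
Scaling by 412 gives the particular solution (m, n) = (-30488, 30900).
Shifting by a multiple of (149, −151) keeps it a solution: m = -30488 + 205·149 = 57, n = 30900 − 205·151 = -55.
Indeed 453·57 + 447·(-55) = 25821 − 24585 = 1236.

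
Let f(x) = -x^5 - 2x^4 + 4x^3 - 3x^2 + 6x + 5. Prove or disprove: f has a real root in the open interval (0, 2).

f(0) = 5 and f(2) = -27, which have opposite signs.
Since f is a polynomial it is continuous on [0, 2].
By the Intermediate Value Theorem f must vanish at some point of (0, 2).

Such a root exists.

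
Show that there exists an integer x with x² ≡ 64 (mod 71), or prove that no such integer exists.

x = 63 works: 63² = 3969, and 3969 − 64 = 3905 = 55·71.

x = 63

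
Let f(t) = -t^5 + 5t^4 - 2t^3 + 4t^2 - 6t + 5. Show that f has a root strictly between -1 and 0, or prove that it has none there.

f(-1) = 23 and f(0) = 5, both positive, so a sign-change argument is unavailable; we show f keeps this sign on the whole interval.
Shift to the endpoint 0: with t = −u (0 < u < 1), one computes f(−u) = u^5 + 5u^4 + 2u^3 + 4u^2 + 6u + 5.
All 6 nonzero coefficients of this polynomial in u are positive; hence for u > 0 the value is a sum of positive terms (the constant 5 among them).
So f is strictly positive on (-1, 0); no root exists in the interval.

f has no root in that interval.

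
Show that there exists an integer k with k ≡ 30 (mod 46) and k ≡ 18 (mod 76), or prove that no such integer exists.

k = 398

gcd(46, 76) = 2. A simultaneous solution exists iff 30 ≡ 18 (mod 2); here 30 mod 2 = 0 = 18 mod 2, so it does.
Write k = 30 + 46t. Then 46t ≡ 18 − 30 ≡ 64 (mod 76); dividing through by 2 gives 23t ≡ 32 (mod 38).
Note 23·5 = 115 ≡ 1 (mod 38) (as 115 − 1 = 3·38), so 23⁻¹ ≡ 5.
Therefore t ≡ 5·32 = 160 ≡ 8 (mod 38).
Then k = 30 + 46·8 = 398.
Verify: 398 = 8·46 + 30 and 398 = 5·76 + 18. ✓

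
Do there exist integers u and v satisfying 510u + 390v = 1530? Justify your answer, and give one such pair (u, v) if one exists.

Every value of 510u + 390v is a multiple of gcd(510, 390) = 30; since 30 ∣ 1530, solutions exist.
Dividing through by 30 reduces the equation to 17u + 13v = 51.
Run the Euclidean algorithm on 17 and 13: 17 = 1·13 + 4, 13 = 3·4 + 1, 4 = 4·1 + 0.
Back-substituting, 1 = 13 − 3·4 = 13 − 3·(17 − 1·13) = −3·17 + 4·13; that is, 17·(-3) + 13·4 = 1.
Scaling by 51 gives the particular solution (u, v) = (-153, 204).
Adding 12·13 to u and subtracting 12·17 from v gives the tidier solution (3, 0).
Check: 510·3 + 390·0 = 1530 + 0 = 1530. ✓

u = 3, v = 0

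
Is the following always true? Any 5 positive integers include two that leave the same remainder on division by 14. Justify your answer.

No, the set {8, 9, 10, 11, 12} is a counterexample.

Take the 5 consecutive integers 8, 9, …, 12: their residues mod 14 are all distinct because 5 ≤ 14.
So no two of them leave the same remainder on division by 14; the claim fails for this set.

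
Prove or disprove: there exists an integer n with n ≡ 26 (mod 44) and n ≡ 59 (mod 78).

Reduce both congruences modulo 2, which divides 44 and 78: they say n ≡ 26 (mod 2) and n ≡ 59 (mod 2).
However 26 ≡ 0 and 59 ≡ 1 (mod 2), and 0 ≠ 1.
Hence the system has no solution.

No, no such integer exists.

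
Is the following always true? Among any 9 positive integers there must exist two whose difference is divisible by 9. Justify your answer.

Take the 9 consecutive integers 18, 19, …, 26: their residues mod 9 are all distinct because 9 ≤ 9.
No two share a residue, so no pair has difference divisible by 9; the claim fails for this set.

No; for instance {18, 19, 20, 21, 22, 23, 24, 25, 26} is a counterexample.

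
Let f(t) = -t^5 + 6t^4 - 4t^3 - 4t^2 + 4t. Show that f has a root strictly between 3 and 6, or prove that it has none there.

Such a root exists.

f(3) = 111 and f(6) = -984, which have opposite signs.
Since f is a polynomial it is continuous on [3, 6].
By the Intermediate Value Theorem f must vanish at some point of (3, 6).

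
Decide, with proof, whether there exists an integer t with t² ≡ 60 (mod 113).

t = 25 works: 25² = 625, and 625 − 60 = 565 = 5·113.

t = 25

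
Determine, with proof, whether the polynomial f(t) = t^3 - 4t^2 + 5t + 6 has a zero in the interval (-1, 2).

Yes, f has a root in the interval.

f(-1) = -4 and f(2) = 8, which have opposite signs.
As a polynomial, f is continuous on every closed interval.
By the Intermediate Value Theorem, f takes the value 0 somewhere in the open interval.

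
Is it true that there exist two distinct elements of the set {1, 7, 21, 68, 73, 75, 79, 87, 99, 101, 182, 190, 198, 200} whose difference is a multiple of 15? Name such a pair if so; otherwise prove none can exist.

Two integers differ by a multiple of 15 exactly when they have the same residue mod 15. The residues are 1↦1, 7↦7, 21↦6, 68↦8, 73↦13, 75↦0, 79↦4, 87↦12, 99↦9, 101↦11, 182↦2, 190↦10, 198↦3, 200↦5.
All 14 residues are distinct, so no two elements differ by a multiple of 15.

There is no such pair.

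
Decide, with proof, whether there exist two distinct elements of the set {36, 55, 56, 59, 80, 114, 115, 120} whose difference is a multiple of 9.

No such pair exists.

Residues mod 9: 36↦0, 55↦1, 56↦2, 59↦5, 80↦8, 114↦6, 115↦7, 120↦3.
These 8 residues are pairwise different, hence no difference of two elements is divisible by 9.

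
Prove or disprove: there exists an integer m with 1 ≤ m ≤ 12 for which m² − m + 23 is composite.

At m = 11: 11² − 11 + 23 = 133 = 7·19, which is composite.

m = 11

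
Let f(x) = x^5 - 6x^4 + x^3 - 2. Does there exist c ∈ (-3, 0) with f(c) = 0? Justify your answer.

No such root exists.

The endpoint values f(-3) = -758 and f(0) = -2 are both negative. Claim: f(x) < 0 for every x in (-3, 0).
Substitute x = −u, where 0 < u < 3 on the interval. Expanding, f(−u) = -u^5 - 6u^4 - u^3 - 2.
The nonzero coefficients here are all negative, so for u > 0 every term is negative (or zero), and the constant term -2 is strictly negative.
So f is strictly negative on (-3, 0); no root exists in the interval.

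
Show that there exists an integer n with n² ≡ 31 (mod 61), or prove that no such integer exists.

No such integer exists.

Apply Euler's criterion with the prime 61: 31 is a quadratic residue iff 31^30 ≡ 1 (mod 61), and a non-residue iff it is ≡ −1.
Repeated squaring mod 61: 31^2 = 961 ≡ 46; 31^4 ≡ 46² = 2116 ≡ 42; 31^8 ≡ 42² = 1764 ≡ 56; 31^16 ≡ 56² = 3136 ≡ 25.
Since 30 = 16 + 8 + 4 + 2, 31^30 ≡ 25 · 56 · 42 · 46; multiplying out mod 61: 25·56 = 1400 ≡ 58, then 58·42 = 2436 ≡ 57, then 57·46 = 2622 ≡ 60. Thus 31^30 ≡ 60 ≡ −1 (mod 61).
By Euler's criterion 31 is a quadratic non-residue mod 61: no n satisfies n² ≡ 31 (mod 61).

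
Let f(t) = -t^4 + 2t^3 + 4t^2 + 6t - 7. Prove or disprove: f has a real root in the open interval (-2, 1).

Yes, f has a root in the interval.

f(-2) = -35 and f(1) = 4, which have opposite signs.
Since f is a polynomial it is continuous on [-2, 1].
By the Intermediate Value Theorem f must vanish at some point of (-2, 1).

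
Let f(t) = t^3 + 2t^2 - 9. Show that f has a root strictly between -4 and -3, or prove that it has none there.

The endpoint values f(-4) = -41 and f(-3) = -18 are both negative. Claim: f(t) < 0 for every t in (-4, -3).
Substitute t = -3 − u, where 0 < u < 1 on the interval. Expanding, f(-3 − u) = -u^3 - 7u^2 - 15u - 18.
All 4 nonzero coefficients of this polynomial in u are negative; hence for u > 0 the value is a sum of negative terms (the constant -18 among them).
So f is strictly negative on (-4, -3); no root exists in the interval.

No.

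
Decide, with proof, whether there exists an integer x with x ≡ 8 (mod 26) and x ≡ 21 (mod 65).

x = 86

The moduli are not coprime: gcd(26, 65) = 13. Compatibility requires 13 ∣ (21 − 8) = 13, which holds, so solutions exist.
Step through x = 8, 8 + 26, 8 + 2·26, …: the values 8, 34, 60, 86 reduce mod 65 to 8, 34, 60, 21. The value 86 hits 21.
Indeed 86 ≡ 8 (mod 26) and 86 ≡ 21 (mod 65).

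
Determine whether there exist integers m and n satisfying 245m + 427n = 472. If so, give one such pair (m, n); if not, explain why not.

There are no such integers.

Any value of 245m + 427n is a multiple of gcd(245, 427) = 7.
But 472 = 7·67 + 3, so 7 ∤ 472.
Hence no integers m, n satisfy the equation.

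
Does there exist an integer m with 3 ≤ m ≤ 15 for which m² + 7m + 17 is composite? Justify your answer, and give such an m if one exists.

At m = 12: 12² + 7·12 + 17 = 245 = 5·49, which is composite.

m = 12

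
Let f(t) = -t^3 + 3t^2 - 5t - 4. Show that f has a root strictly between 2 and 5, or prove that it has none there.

No.

f(2) = -10 and f(5) = -79, both negative.
The derivative f'(t) = -3t^2 + 6t - 5 is a quadratic with discriminant 6² − 4·(-3)·(-5) = -24 < 0; it never vanishes, so it is always negative (sign of the leading coefficient).
Hence f is strictly decreasing on ℝ, and in particular on [2, 5]. A strictly monotone function with same-sign endpoint values stays negative on the whole interval, so f has no zero in (2, 5).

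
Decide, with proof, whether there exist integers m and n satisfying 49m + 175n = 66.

No such integers exist.

Both 49 and 175 are divisible by gcd(49, 175) = 7, hence so is any combination 49m + 175n.
But 66 = 7·9 + 3, so 7 ∤ 66.
Therefore 49m + 175n = 66 has no solution in integers.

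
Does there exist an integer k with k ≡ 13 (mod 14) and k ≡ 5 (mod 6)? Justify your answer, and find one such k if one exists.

k = 41

Here gcd(14, 6) = 2, and both 13 and 5 leave remainder 1 mod 2, so the system is consistent.
List candidates k ≡ 13 (mod 14): 13, 27, 41. Modulo 6 these are 1, 3, 5; 41 gives 5 as required.
Verify: 41 = 2·14 + 13 and 41 = 6·6 + 5. ✓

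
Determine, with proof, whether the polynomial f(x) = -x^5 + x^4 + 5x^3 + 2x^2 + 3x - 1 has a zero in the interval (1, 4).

Yes, f has a root in the interval.

f(1) = 9 and f(4) = -405, which have opposite signs.
f is continuous everywhere (it is a polynomial), in particular on [1, 4].
By the Intermediate Value Theorem, f takes the value 0 somewhere in the open interval.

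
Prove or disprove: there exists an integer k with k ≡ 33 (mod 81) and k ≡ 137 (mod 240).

Reduce both congruences modulo 3, which divides 81 and 240: they say k ≡ 33 (mod 3) and k ≡ 137 (mod 3).
These are incompatible: 33 − 137 = -104 is not divisible by 3.
Therefore no such k exists.

No, no such integer exists.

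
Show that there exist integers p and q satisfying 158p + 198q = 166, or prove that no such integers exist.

Since gcd(158, 198) = 2 and 166 = 2·83, Bézout's identity guarantees a solution.
Dividing through by 2 reduces the equation to 79p + 99q = 83.
Dividing repeatedly: 99 = 1·79 + 20, 79 = 3·20 + 19, 20 = 1·19 + 1, 19 = 19·1 + 0.
Back-substituting, 1 = 20 − 1·19 = 20 − (79 − 3·20) = −79 + 4·20 = −79 + 4·(99 − 1·79) = 4·99 − 5·79; that is, 79·(-5) + 99·4 = 1.
Scaling by 83 gives the particular solution (p, q) = (-415, 332).
Adding 5·99 to p and subtracting 5·79 from q gives the tidier solution (80, -63).
Indeed 158·80 + 198·(-63) = 12640 − 12474 = 166.

p = 80, q = -63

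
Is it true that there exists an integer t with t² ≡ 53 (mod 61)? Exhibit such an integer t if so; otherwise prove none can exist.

61 is prime, so by Euler's criterion 53 is a square mod 61 iff 53^((61−1)/2) = 53^30 ≡ 1 (mod 61).
Squaring successively (mod 61): 53^2 = 2809 ≡ 3; 53^4 ≡ 3² = 9 ≡ 9; 53^8 ≡ 9² = 81 ≡ 20; 53^16 ≡ 20² = 400 ≡ 34.
Since 30 = 16 + 8 + 4 + 2, 53^30 ≡ 34 · 20 · 9 · 3; multiplying out mod 61: 34·20 = 680 ≡ 9, then 9·9 = 81 ≡ 20, then 20·3 = 60 ≡ 60. Thus 53^30 ≡ 60 ≡ −1 (mod 61).
By Euler's criterion 53 is a quadratic non-residue mod 61: no t satisfies t² ≡ 53 (mod 61).

No such integer exists.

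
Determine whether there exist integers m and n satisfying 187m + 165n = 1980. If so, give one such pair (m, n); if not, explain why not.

m = 0, n = 12

Every value of 187m + 165n is a multiple of gcd(187, 165) = 11; since 11 ∣ 1980, solutions exist.
Dividing through by 11 reduces the equation to 17m + 15n = 180.
Dividing repeatedly: 17 = 1·15 + 2, 15 = 7·2 + 1, 2 = 2·1 + 0.
Back-substituting, 1 = 15 − 7·2 = 15 − 7·(17 − 1·15) = −7·17 + 8·15; that is, 17·(-7) + 15·8 = 1.
Multiplying through by 180: m = (-7)·180 = -1260, n = 8·180 = 1440 is a solution.
Adding 84·15 to m and subtracting 84·17 from n gives the tidier solution (0, 12).
Indeed 187·0 + 165·12 = 0 + 1980 = 1980.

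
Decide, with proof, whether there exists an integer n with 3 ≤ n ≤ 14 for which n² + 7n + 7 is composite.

n = 14

At n = 14: 14² + 7·14 + 7 = 301 = 7·43, which is composite.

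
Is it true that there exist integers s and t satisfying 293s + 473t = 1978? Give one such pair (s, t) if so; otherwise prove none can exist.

Since gcd(293, 473) = 1, every integer is an integer combination of 293 and 473.
Dividing repeatedly: 473 = 1·293 + 180, 293 = 1·180 + 113, 180 = 1·113 + 67, 113 = 1·67 + 46, 67 = 1·46 + 21, 46 = 2·21 + 4, 21 = 5·4 + 1, 4 = 4·1 + 0.
Back-substituting, 1 = 21 − 5·4 = 21 − 5·(46 − 2·21) = −5·46 + 11·21 = −5·46 + 11·(67 − 1·46) = 11·67 − 16·46 = 11·67 − 16·(113 − 1·67) = −16·113 + 27·67 = −16·113 + 27·(180 − 1·113) = 27·180 − 43·113 = 27·180 − 43·(293 − 1·180) = −43·293 + 70·180 = −43·293 + 70·(473 − 1·293) = 70·473 − 113·293; that is, 293·(-113) + 473·70 = 1.
Scaling by 1978 gives the particular solution (s, t) = (-223514, 138460).
The general solution is s = -223514 + 473k, t = 138460 − 293k; taking k = 473 gives the smaller pair s = 215, t = -129.
Indeed 293·215 + 473·(-129) = 62995 − 61017 = 1978.

s = 215, t = -129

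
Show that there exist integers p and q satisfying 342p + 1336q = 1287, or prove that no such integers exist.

Any value of 342p + 1336q is a multiple of gcd(342, 1336) = 2.
But 1287 = 2·643 + 1, so 2 ∤ 1287.
Therefore 342p + 1336q = 1287 has no solution in integers.

No, no such integers exist.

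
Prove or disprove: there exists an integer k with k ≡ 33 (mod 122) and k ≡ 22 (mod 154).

gcd(122, 154) = 2. If k ≡ 33 (mod 122) and k ≡ 22 (mod 154), then k ≡ 33 (mod 2) and k ≡ 22 (mod 2).
These are incompatible: 33 − 22 = 11 is not divisible by 2.
Therefore no such k exists.

No such integer exists.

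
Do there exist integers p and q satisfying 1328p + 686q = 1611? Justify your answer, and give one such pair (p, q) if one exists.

There are no such integers.

Any value of 1328p + 686q is a multiple of gcd(1328, 686) = 2.
But 1611 = 2·805 + 1, so 2 ∤ 1611.
So the equation is unsolvable over ℤ.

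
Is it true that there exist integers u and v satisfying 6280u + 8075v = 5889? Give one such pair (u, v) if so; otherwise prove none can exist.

Any value of 6280u + 8075v is a multiple of gcd(6280, 8075) = 5.
However 5889 leaves remainder 4 on division by 5.
Hence no integers u, v satisfy the equation.

No, no such integers exist.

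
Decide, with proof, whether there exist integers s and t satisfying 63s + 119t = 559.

Both 63 and 119 are divisible by gcd(63, 119) = 7, hence so is any combination 63s + 119t.
But 559 is not a multiple of 7 (it leaves remainder 6).
Therefore 63s + 119t = 559 has no solution in integers.

No such integers exist.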